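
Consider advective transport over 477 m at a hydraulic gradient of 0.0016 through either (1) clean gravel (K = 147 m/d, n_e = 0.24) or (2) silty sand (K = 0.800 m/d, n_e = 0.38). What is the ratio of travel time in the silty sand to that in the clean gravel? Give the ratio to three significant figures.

291

Unit 1 (clean gravel): v = 147×0.0016/0.24 = 0.9800 m/d, t = 477/0.9800 = 486.7 d
Unit 2 (silty sand): v = 0.800×0.0016/0.38 = 0.003368 m/d, t = 477/0.003368 = 141600 d
t(silty sand) / t(clean gravel) = 141600/486.7 = 291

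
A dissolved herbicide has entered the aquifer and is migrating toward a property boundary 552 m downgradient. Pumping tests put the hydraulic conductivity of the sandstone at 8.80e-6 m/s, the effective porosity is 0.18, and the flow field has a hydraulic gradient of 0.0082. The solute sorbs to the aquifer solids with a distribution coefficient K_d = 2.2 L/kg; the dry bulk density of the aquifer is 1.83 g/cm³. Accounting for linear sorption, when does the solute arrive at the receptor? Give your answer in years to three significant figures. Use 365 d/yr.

1020 years

K = 8.80e-6 m/s × 86400 s/d = 0.7603 m/d
Darcy flux q = K·i = 0.7603 × 0.0082 = 0.006235 m/d
Seepage velocity v = q / n = 0.006235 / 0.18 = 0.03464 m/d
Retardation R = 1 + ρ_b·K_d/n = 1 + 1.83×2.2/0.18 = 23.37
Contaminant velocity v_c = v/R = 0.03464/23.37 = 0.001482 m/d
t = L/v_c = 552/0.001482 = 372400 d
   = 372400/365 = 1020 yr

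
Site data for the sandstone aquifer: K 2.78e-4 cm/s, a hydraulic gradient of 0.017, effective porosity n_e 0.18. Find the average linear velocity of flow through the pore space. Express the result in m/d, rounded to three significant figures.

K = 2.78e-4 cm/s × 864 = 0.2402 m/d
q = Ki = 0.2402 × 0.017 = 0.004083 m/d
Seepage velocity v = q / n = 0.004083 / 0.18 = 0.02268 m/d

0.0227 m/d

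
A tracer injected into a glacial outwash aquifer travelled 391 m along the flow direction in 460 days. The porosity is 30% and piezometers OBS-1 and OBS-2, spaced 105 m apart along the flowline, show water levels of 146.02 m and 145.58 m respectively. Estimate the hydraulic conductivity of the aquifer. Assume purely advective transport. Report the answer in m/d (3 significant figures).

60.9 m/d

Hydraulic gradient i = (146.02 − 145.58) / 105 = 0.44 / 105 = 0.004190
v = L / t = 391 / 460 = 0.8500 m/d
K = v · n / i = 0.8500 × 0.30 / 0.004190 = 60.9 m/d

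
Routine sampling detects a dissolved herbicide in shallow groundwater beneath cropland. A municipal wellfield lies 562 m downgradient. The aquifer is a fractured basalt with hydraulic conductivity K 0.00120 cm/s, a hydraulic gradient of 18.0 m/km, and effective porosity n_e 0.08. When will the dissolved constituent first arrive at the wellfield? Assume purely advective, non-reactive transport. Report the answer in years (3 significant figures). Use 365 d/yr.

K = 0.00120 cm/s × 864 = 1.037 m/d
Specific discharge q = 1.037 × 0.018 = 0.01866 m/d
Seepage velocity v = q / n = 0.01866 / 0.08 = 0.2333 m/d
t = L / v = 562 / 0.2333 = 2409 d
   = 2409 / 365 = 6.60 yr

6.60 years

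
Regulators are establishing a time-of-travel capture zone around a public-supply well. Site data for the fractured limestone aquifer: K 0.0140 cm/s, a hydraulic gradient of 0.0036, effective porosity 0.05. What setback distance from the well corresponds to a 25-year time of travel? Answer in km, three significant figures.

7.95 km

K = 0.0140 cm/s × 864 = 12.10 m/d
q = Ki = 12.10 × 0.0036 = 0.04355 m/d
v = Ki/n = 12.10·0.0036/0.05 = 0.8709 m/d
T = 25 yr × 365 = 9125 d
L = v × T = 0.8709 × 9125 = 7947 m
   = 7.95 km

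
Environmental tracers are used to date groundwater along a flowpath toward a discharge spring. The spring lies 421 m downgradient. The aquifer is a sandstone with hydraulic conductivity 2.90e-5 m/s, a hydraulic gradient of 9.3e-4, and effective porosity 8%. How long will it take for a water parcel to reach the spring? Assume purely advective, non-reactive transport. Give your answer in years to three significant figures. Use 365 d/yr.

39.6 years

K = 2.90e-5 m/s × 86400 s/d = 2.506 m/d
Specific discharge q = 2.506 × 9.3e-4 = 0.002330 m/d
v_s = q/n_e = 0.002330/0.08 = 0.02913 m/d
t = L / v = 421 / 0.02913 = 14450 d
   = 14450 / 365 = 39.6 yr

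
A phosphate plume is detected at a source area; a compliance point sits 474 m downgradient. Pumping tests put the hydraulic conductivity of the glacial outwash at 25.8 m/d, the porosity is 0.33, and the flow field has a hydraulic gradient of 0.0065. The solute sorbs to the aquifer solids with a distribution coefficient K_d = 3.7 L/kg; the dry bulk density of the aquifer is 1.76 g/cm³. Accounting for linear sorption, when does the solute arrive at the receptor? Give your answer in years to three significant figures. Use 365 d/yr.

53.0 years

Specific discharge q = 25.8 × 0.0065 = 0.1677 m/d
v_s = q/n_e = 0.1677/0.33 = 0.5082 m/d
Retardation R = 1 + ρ_b·K_d/n = 1 + 1.76×3.7/0.33 = 20.73
Contaminant velocity v_c = v/R = 0.5082/20.73 = 0.02451 m/d
t = L/v_c = 474/0.02451 = 19340 d
   = 19340/365 = 53.0 yr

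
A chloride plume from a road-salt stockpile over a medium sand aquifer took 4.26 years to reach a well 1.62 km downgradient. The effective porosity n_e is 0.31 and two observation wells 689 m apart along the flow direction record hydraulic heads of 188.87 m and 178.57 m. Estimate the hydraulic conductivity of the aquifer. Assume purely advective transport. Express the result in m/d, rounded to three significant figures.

21.6 m/d

Hydraulic gradient i = (188.87 − 178.57) / 689 = 10.30 / 689 = 0.01495
t = 4.26 years = 1555 d
L = 1.62 km = 1620 m
v = L / t = 1620 / 1555 = 1.042 m/d
K = v · n / i = 1.042 × 0.31 / 0.01495 = 21.6 m/d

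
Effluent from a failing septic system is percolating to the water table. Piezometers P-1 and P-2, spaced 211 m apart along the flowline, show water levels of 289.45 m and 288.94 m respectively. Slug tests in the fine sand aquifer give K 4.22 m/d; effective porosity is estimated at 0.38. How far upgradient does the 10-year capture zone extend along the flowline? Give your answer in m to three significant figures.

Hydraulic gradient i = (289.45 − 288.94) / 211 = 0.51 / 211 = 0.002417
Darcy flux q = K·i = 4.22 × 0.002417 = 0.01020 m/d
v = Ki/n = 4.22·0.002417/0.38 = 0.02684 m/d
T = 10 yr × 365 = 3650 d
L = v × T = 0.02684 × 3650 = 97.97 m

98.0 m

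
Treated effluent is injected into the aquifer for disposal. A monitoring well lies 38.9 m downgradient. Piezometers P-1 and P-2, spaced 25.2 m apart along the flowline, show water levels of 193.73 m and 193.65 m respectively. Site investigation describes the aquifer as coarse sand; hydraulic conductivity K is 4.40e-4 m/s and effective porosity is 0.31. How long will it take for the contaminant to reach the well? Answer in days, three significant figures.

99.9 days

Hydraulic gradient i = (193.73 − 193.65) / 25.2 = 0.08 / 25.2 = 0.003175
K = 4.40e-4 m/s × 86400 s/d = 38.02 m/d
Specific discharge q = 38.02 × 0.003175 = 0.1207 m/d
Seepage velocity v = q / n = 0.1207 / 0.31 = 0.3893 m/d
t = L / v = 38.9 / 0.3893 = 99.92 d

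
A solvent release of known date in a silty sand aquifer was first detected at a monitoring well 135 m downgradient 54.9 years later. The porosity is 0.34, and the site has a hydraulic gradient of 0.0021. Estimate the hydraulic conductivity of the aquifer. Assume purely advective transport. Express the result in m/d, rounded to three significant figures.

1.09 m/d

t = 54.9 years = 20040 d
v = L / t = 135 / 20040 = 0.006737 m/d
K = v · n / i = 0.006737 × 0.34 / 0.0021 = 1.09 m/d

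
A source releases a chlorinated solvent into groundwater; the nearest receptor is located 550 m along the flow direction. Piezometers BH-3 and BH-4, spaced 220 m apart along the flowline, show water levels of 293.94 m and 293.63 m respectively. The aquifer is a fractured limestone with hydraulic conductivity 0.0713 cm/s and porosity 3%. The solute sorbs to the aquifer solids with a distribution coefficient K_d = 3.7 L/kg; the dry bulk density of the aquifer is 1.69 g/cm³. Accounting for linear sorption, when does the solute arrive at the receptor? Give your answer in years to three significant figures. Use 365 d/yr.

109 years

Hydraulic gradient i = (293.94 − 293.63) / 220 = 0.31 / 220 = 0.001409
K = 0.0713 cm/s × 864 = 61.60 m/d
q = Ki = 61.60 × 0.001409 = 0.08680 m/d
Seepage velocity v = q / n = 0.08680 / 0.03 = 2.893 m/d
Retardation R = 1 + ρ_b·K_d/n = 1 + 1.69×3.7/0.03 = 209.4
Contaminant velocity v_c = v/R = 2.893/209.4 = 0.01382 m/d
t = L/v_c = 550/0.01382 = 39810 d
   = 39810/365 = 109 yr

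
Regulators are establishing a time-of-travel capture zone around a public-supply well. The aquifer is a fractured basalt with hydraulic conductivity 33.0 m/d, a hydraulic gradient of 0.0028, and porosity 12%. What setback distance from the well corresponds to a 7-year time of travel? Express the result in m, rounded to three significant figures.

1970 m

Darcy flux q = K·i = 33.0 × 0.0028 = 0.09240 m/d
v = Ki/n = 33.0·0.0028/0.12 = 0.7700 m/d
T = 7 yr × 365 = 2555 d
L = v × T = 0.7700 × 2555 = 1967 m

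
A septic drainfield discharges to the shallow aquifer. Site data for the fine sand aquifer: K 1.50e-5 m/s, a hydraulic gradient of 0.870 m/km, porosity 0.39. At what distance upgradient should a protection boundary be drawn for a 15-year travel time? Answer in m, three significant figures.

K = 1.50e-5 m/s × 86400 s/d = 1.296 m/d
Specific discharge q = 1.296 × 8.7e-4 = 0.001128 m/d
v = Ki/n = 1.296·8.7e-4/0.39 = 0.002891 m/d
T = 15 yr × 365 = 5475 d
L = v × T = 0.002891 × 5475 = 15.83 m

15.8 m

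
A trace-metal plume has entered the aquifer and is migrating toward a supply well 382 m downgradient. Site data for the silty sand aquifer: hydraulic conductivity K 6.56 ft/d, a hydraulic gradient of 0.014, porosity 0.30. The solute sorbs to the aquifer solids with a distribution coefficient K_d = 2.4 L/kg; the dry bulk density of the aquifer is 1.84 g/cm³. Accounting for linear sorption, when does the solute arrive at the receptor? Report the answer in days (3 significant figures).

K = 6.56 ft/d × 0.3048 = 1.999 m/d
Darcy flux q = K·i = 1.999 × 0.014 = 0.02799 m/d
Seepage velocity v = q / n = 0.02799 / 0.30 = 0.09331 m/d
Retardation R = 1 + ρ_b·K_d/n = 1 + 1.84×2.4/0.30 = 15.72
Contaminant velocity v_c = v/R = 0.09331/15.72 = 0.005936 m/d
t = L/v_c = 382/0.005936 = 64360 d

64400 days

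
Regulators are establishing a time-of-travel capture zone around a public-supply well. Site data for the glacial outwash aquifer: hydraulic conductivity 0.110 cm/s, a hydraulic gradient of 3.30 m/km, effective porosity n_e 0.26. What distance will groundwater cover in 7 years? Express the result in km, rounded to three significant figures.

K = 0.110 cm/s × 864 = 95.04 m/d
q = Ki = 95.04 × 0.0033 = 0.3136 m/d
v = Ki/n = 95.04·0.0033/0.26 = 1.206 m/d
T = 7 yr × 365 = 2555 d
L = v × T = 1.206 × 2555 = 3082 m
   = 3.08 km

3.08 km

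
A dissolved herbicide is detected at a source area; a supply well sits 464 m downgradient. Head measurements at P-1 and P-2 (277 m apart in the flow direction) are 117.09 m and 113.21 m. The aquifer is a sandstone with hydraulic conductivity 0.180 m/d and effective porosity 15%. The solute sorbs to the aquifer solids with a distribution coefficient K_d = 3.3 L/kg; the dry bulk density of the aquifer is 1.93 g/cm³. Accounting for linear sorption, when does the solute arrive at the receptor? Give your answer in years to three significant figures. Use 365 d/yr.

3290 years

Hydraulic gradient i = (117.09 − 113.21) / 277 = 3.88 / 277 = 0.01401
Darcy flux q = K·i = 0.180 × 0.01401 = 0.002521 m/d
Average linear velocity = 0.002521 / 0.15 = 0.01681 m/d
Retardation R = 1 + ρ_b·K_d/n = 1 + 1.93×3.3/0.15 = 43.46
Contaminant velocity v_c = v/R = 0.01681/43.46 = 3.868e-4 m/d
t = L/v_c = 464/3.868e-4 = 1.200e6 d
   = 1.200e6/365 = 3290 yr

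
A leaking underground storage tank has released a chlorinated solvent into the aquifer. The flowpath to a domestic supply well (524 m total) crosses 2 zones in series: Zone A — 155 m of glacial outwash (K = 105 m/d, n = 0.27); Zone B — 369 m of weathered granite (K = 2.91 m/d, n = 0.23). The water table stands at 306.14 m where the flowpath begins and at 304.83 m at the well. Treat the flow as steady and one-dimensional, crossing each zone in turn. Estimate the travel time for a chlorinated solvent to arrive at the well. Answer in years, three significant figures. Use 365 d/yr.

Total head drop ΔH = 306.14 − 304.83 = 1.31 m
Continuity: the same q passes through each zone, so ΔH = q·Σ(L_j/K_j) — the zones act as resistances in series.
Σ(L/K) = 155/105 + 369/2.91 = 1.476 + 126.8 = 128.3 d
q = ΔH / Σ(L/K) = 1.31 / 128.3 = 0.01021 m/d (same in every zone)
Zone A: v = q/n = 0.01021/0.27 = 0.03782 m/d → t_A = 155/0.03782 = 4098 d
Zone B: v = q/n = 0.01021/0.23 = 0.04440 m/d → t_B = 369/0.04440 = 8311 d
Total t = 4098 + 8311 = 12410 d
   = 12410 / 365 = 34.0 yr

34.0 years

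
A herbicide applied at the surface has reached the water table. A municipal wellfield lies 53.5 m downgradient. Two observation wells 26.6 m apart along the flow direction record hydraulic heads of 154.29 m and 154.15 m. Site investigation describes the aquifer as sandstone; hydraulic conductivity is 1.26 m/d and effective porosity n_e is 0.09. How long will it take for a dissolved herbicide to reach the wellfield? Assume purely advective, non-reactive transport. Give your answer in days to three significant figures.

726 days

Hydraulic gradient i = (154.29 − 154.15) / 26.6 = 0.14 / 26.6 = 0.005263
Darcy flux q = K·i = 1.26 × 0.005263 = 0.006632 m/d
Seepage velocity v = q / n = 0.006632 / 0.09 = 0.07368 m/d
t = L / v = 53.5 / 0.07368 = 726.1 d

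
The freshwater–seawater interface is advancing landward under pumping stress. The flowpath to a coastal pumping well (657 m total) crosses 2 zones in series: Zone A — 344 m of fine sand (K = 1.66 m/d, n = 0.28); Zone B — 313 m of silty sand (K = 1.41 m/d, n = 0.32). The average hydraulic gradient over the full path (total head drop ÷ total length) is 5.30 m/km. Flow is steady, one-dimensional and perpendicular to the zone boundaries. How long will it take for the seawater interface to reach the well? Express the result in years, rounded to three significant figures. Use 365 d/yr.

66.4 years

Continuity: the same q passes through each zone, so ΔH = q·Σ(L_j/K_j) — the zones act as resistances in series.
Σ(L/K) = 344/1.66 + 313/1.41 = 207.2 + 222.0 = 429.2 d
K_eq = L_total / Σ(L/K) = 657 / 429.2 = 1.531 m/d
q = K_eq · i = 1.531 × 0.0053 = 0.008113 m/d (same in every zone)
Zone A: v = q/n = 0.008113/0.28 = 0.02897 m/d → t_A = 344/0.02897 = 11870 d
Zone B: v = q/n = 0.008113/0.32 = 0.02535 m/d → t_B = 313/0.02535 = 12350 d
Total t = 11870 + 12350 = 24220 d
   = 24220 / 365 = 66.4 yr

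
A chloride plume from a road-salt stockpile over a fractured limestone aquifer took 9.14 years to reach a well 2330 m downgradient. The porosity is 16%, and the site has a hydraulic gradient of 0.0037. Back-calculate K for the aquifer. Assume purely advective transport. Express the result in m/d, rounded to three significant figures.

30.2 m/d

t = 9.14 years = 3336 d
v = L / t = 2330 / 3336 = 0.6984 m/d
K = v · n / i = 0.6984 × 0.16 / 0.0037 = 30.2 m/d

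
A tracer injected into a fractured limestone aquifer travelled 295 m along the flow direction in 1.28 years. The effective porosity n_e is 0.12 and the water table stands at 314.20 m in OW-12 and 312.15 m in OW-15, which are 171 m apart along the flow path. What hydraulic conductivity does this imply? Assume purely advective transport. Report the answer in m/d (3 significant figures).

Hydraulic gradient i = (314.20 − 312.15) / 171 = 2.05 / 171 = 0.01199
t = 1.28 years = 467.2 d
v = L / t = 295 / 467.2 = 0.6314 m/d
K = v · n / i = 0.6314 × 0.12 / 0.01199 = 6.32 m/d

6.32 m/d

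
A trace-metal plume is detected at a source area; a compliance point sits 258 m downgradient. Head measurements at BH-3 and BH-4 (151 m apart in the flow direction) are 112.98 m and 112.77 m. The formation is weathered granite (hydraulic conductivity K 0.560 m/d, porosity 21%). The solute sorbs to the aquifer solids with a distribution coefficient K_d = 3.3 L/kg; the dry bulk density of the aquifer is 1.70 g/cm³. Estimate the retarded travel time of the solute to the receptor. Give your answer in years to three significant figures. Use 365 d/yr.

5280 years

Hydraulic gradient i = (112.98 − 112.77) / 151 = 0.21 / 151 = 0.001391
q = Ki = 0.560 × 0.001391 = 7.788e-4 m/d
Average linear velocity = 7.788e-4 / 0.21 = 0.003709 m/d
Retardation R = 1 + ρ_b·K_d/n = 1 + 1.70×3.3/0.21 = 27.71
Contaminant velocity v_c = v/R = 0.003709/27.71 = 1.338e-4 m/d
t = L/v_c = 258/1.338e-4 = 1.928e6 d
   = 1.928e6/365 = 5280 yr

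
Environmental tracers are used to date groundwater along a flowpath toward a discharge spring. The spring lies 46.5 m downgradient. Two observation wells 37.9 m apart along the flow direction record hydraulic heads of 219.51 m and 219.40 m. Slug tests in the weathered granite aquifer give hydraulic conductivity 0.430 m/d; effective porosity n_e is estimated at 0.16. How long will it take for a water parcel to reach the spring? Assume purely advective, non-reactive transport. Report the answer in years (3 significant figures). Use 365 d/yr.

16.3 years

Hydraulic gradient i = (219.51 − 219.40) / 37.9 = 0.11 / 37.9 = 0.002902
Specific discharge q = 0.430 × 0.002902 = 0.001248 m/d
v = Ki/n = 0.430·0.002902/0.16 = 0.007800 m/d
t = L / v = 46.5 / 0.007800 = 5961 d
   = 5961 / 365 = 16.3 yr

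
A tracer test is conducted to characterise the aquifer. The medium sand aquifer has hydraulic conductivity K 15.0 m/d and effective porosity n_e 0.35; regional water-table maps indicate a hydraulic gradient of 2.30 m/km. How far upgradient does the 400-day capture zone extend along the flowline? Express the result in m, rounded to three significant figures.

39.4 m

Darcy flux q = K·i = 15.0 × 0.0023 = 0.03450 m/d
v = Ki/n = 15.0·0.0023/0.35 = 0.09857 m/d
L = v × T = 0.09857 × 400 = 39.43 m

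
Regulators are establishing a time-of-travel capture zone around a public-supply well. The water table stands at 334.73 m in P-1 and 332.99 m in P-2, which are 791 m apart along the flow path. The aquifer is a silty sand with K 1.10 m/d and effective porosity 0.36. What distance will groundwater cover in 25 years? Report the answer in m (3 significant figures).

61.3 m

Hydraulic gradient i = (334.73 − 332.99) / 791 = 1.74 / 791 = 0.002200
Specific discharge q = 1.10 × 0.002200 = 0.002420 m/d
Average linear velocity = 0.002420 / 0.36 = 0.006721 m/d
T = 25 yr × 365 = 9125 d
L = v × T = 0.006721 × 9125 = 61.33 m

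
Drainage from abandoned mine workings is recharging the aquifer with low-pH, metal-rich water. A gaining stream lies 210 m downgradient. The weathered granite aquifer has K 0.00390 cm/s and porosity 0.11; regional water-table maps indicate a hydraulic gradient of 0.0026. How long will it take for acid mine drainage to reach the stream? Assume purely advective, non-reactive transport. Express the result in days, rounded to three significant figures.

2640 days

K = 0.00390 cm/s × 864 = 3.370 m/d
Darcy flux q = K·i = 3.370 × 0.0026 = 0.008761 m/d
Seepage velocity v = q / n = 0.008761 / 0.11 = 0.07965 m/d
t = L / v = 210 / 0.07965 = 2637 d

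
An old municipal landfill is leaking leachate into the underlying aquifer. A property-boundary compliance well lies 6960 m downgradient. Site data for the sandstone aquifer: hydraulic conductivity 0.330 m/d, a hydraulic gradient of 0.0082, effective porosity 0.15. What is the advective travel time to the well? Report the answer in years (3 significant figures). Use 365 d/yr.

Specific discharge q = 0.330 × 0.0082 = 0.002706 m/d
v_s = q/n_e = 0.002706/0.15 = 0.01804 m/d
t = L / v = 6960 / 0.01804 = 385800 d
   = 385800 / 365 = 1060 yr

1060 years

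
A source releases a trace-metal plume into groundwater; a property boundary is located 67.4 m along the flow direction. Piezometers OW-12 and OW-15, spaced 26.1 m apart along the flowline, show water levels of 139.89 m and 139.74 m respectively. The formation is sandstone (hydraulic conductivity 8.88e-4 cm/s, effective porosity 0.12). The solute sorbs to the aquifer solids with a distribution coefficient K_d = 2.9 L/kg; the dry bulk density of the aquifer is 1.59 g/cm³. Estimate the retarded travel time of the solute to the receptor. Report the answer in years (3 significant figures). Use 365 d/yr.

Hydraulic gradient i = (139.89 − 139.74) / 26.1 = 0.15 / 26.1 = 0.005747
K = 8.88e-4 cm/s × 864 = 0.7672 m/d
q = Ki = 0.7672 × 0.005747 = 0.004409 m/d
v_s = q/n_e = 0.004409/0.12 = 0.03674 m/d
Retardation R = 1 + ρ_b·K_d/n = 1 + 1.59×2.9/0.12 = 39.43
Contaminant velocity v_c = v/R = 0.03674/39.43 = 9.320e-4 m/d
t = L/v_c = 67.4/9.320e-4 = 72320 d
   = 72320/365 = 198 yr

198 years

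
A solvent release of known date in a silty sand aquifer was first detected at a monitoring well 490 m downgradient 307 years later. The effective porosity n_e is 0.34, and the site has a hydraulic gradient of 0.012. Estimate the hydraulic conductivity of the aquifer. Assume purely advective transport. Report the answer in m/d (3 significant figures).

0.124 m/d

t = 307 years = 112100 d
v = L / t = 490 / 112100 = 0.004373 m/d
K = v · n / i = 0.004373 × 0.34 / 0.012 = 0.124 m/d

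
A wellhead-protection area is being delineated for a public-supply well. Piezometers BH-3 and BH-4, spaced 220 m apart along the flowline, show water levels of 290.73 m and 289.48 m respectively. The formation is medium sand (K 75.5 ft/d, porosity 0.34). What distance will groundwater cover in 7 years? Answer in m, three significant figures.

983 m

Hydraulic gradient i = (290.73 − 289.48) / 220 = 1.25 / 220 = 0.005682
K = 75.5 ft/d × 0.3048 = 23.01 m/d
Darcy flux q = K·i = 23.01 × 0.005682 = 0.1308 m/d
v = Ki/n = 23.01·0.005682/0.34 = 0.3846 m/d
T = 7 yr × 365 = 2555 d
L = v × T = 0.3846 × 2555 = 982.6 m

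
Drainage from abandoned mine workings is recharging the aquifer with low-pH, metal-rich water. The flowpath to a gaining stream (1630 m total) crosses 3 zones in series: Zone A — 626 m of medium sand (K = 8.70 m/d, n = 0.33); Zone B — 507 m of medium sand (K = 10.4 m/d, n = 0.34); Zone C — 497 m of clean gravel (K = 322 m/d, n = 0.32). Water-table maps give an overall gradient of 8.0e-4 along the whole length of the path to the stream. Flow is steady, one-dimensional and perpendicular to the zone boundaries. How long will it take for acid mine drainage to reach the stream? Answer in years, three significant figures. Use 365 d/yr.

138 years

Steady 1-D flow in series ⇒ the Darcy flux q is identical in every zone and the zone head losses add (resistances L/K in series).
Σ(L/K) = 626/8.70 + 507/10.4 + 497/322 = 71.95 + 48.75 + 1.543 = 122.2 d
K_eq = L_total / Σ(L/K) = 1630 / 122.2 = 13.33 m/d
q = K_eq · i = 13.33 × 8.0e-4 = 0.01067 m/d (same in every zone)
Zone A: v = q/n = 0.01067/0.33 = 0.03232 m/d → t_A = 626/0.03232 = 19370 d
Zone B: v = q/n = 0.01067/0.34 = 0.03137 m/d → t_B = 507/0.03137 = 16160 d
Zone C: v = q/n = 0.01067/0.32 = 0.03333 m/d → t_C = 497/0.03333 = 14910 d
Total t = 19370 + 16160 + 14910 = 50440 d
   = 50440 / 365 = 138 yr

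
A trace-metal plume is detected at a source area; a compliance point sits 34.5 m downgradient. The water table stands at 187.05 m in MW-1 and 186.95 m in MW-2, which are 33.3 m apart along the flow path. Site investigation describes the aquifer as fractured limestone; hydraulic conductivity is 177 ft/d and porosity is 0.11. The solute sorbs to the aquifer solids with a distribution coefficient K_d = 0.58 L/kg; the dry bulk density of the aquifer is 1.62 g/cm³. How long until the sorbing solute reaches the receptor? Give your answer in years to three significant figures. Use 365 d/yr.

Hydraulic gradient i = (187.05 − 186.95) / 33.3 = 0.10 / 33.3 = 0.003003
K = 177 ft/d × 0.3048 = 53.95 m/d
Darcy flux q = K·i = 53.95 × 0.003003 = 0.1620 m/d
Seepage velocity v = q / n = 0.1620 / 0.11 = 1.473 m/d
Retardation R = 1 + ρ_b·K_d/n = 1 + 1.62×0.58/0.11 = 9.542
Contaminant velocity v_c = v/R = 1.473/9.542 = 0.1544 m/d
t = L/v_c = 34.5/0.1544 = 223.5 d
   = 223.5/365 = 0.612 yr

0.612 years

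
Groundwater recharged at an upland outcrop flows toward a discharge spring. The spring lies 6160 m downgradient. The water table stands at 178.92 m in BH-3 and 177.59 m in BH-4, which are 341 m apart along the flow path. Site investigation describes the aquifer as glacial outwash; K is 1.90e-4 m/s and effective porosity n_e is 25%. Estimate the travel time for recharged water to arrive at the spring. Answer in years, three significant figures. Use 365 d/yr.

Hydraulic gradient i = (178.92 − 177.59) / 341 = 1.33 / 341 = 0.003900
K = 1.90e-4 m/s × 86400 s/d = 16.42 m/d
Darcy flux q = K·i = 16.42 × 0.003900 = 0.06403 m/d
Average linear velocity = 0.06403 / 0.25 = 0.2561 m/d
t = L / v = 6160 / 0.2561 = 24050 d
   = 24050 / 365 = 65.9 yr

65.9 years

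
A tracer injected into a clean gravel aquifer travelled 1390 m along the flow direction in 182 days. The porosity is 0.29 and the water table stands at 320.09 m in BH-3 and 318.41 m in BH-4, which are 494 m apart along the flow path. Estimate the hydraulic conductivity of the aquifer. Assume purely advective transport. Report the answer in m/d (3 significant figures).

Hydraulic gradient i = (320.09 − 318.41) / 494 = 1.68 / 494 = 0.003401
v = L / t = 1390 / 182 = 7.637 m/d
K = v · n / i = 7.637 × 0.29 / 0.003401 = 651 m/d

651 m/d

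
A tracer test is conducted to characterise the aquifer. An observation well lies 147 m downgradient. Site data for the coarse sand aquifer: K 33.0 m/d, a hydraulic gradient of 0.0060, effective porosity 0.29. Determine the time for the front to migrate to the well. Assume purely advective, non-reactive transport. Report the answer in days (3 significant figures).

215 days

Darcy flux q = K·i = 33.0 × 0.0060 = 0.1980 m/d
v = Ki/n = 33.0·0.0060/0.29 = 0.6828 m/d
t = L / v = 147 / 0.6828 = 215.3 d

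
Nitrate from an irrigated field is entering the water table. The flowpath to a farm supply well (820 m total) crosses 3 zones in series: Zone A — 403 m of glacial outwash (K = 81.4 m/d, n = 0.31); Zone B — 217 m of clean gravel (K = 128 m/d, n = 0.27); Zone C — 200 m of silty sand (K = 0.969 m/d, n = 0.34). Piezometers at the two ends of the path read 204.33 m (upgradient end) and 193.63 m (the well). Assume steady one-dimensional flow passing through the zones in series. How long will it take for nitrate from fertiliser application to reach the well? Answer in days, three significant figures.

Total head drop ΔH = 204.33 − 193.63 = 10.70 m
Steady 1-D flow in series ⇒ the Darcy flux q is identical in every zone and the zone head losses add (resistances L/K in series).
Σ(L/K) = 403/81.4 + 217/128 + 200/0.969 = 4.951 + 1.695 + 206.4 = 213.0 d
q = ΔH / Σ(L/K) = 10.70 / 213.0 = 0.05022 m/d (same in every zone)
Zone A: v = q/n = 0.05022/0.31 = 0.1620 m/d → t_A = 403/0.1620 = 2487 d
Zone B: v = q/n = 0.05022/0.27 = 0.1860 m/d → t_B = 217/0.1860 = 1167 d
Zone C: v = q/n = 0.05022/0.34 = 0.1477 m/d → t_C = 200/0.1477 = 1354 d
Total t = 2487 + 1167 + 1354 = 5008 d

5010 days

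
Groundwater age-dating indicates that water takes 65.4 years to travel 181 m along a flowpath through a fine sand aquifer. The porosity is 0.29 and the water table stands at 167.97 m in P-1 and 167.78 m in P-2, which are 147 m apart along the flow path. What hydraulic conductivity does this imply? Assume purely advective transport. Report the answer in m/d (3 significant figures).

Hydraulic gradient i = (167.97 − 167.78) / 147 = 0.19 / 147 = 0.001293
t = 65.4 years = 23870 d
v = L / t = 181 / 23870 = 0.007582 m/d
K = v · n / i = 0.007582 × 0.29 / 0.001293 = 1.70 m/d

1.70 m/d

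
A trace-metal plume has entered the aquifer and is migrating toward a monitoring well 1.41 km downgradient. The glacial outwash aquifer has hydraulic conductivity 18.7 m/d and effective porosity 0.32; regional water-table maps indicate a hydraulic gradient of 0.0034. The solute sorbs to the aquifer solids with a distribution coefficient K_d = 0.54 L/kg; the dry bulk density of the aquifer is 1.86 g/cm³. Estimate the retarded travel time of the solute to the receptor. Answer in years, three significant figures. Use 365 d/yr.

80.5 years

Darcy flux q = K·i = 18.7 × 0.0034 = 0.06358 m/d
v = Ki/n = 18.7·0.0034/0.32 = 0.1987 m/d
Retardation R = 1 + ρ_b·K_d/n = 1 + 1.86×0.54/0.32 = 4.139
Contaminant velocity v_c = v/R = 0.1987/4.139 = 0.04801 m/d
L = 1.41 km = 1410 m
t = L/v_c = 1410/0.04801 = 29370 d
   = 29370/365 = 80.5 yr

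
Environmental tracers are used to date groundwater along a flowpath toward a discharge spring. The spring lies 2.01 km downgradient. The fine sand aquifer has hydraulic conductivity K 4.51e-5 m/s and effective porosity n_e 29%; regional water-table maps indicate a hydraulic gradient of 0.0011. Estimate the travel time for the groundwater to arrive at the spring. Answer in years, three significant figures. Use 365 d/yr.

K = 4.51e-5 m/s × 86400 s/d = 3.897 m/d
q = Ki = 3.897 × 0.0011 = 0.004286 m/d
Seepage velocity v = q / n = 0.004286 / 0.29 = 0.01478 m/d
L = 2.01 km = 2010 m
t = L / v = 2010 / 0.01478 = 136000 d
   = 136000 / 365 = 373 yr

373 years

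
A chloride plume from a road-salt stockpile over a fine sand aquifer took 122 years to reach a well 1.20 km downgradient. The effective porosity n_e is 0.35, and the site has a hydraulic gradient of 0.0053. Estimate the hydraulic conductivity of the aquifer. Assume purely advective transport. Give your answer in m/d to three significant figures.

1.78 m/d

t = 122 years = 44530 d
L = 1.20 km = 1200 m
v = L / t = 1200 / 44530 = 0.02695 m/d
K = v · n / i = 0.02695 × 0.35 / 0.0053 = 1.78 m/d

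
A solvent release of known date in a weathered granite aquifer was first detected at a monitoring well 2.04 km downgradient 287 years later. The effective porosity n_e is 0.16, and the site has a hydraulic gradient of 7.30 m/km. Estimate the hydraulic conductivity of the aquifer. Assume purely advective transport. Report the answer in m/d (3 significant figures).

t = 287 years = 104800 d
L = 2.04 km = 2040 m
v = L / t = 2040 / 104800 = 0.01947 m/d
K = v · n / i = 0.01947 × 0.16 / 0.0073 = 0.427 m/d

0.427 m/d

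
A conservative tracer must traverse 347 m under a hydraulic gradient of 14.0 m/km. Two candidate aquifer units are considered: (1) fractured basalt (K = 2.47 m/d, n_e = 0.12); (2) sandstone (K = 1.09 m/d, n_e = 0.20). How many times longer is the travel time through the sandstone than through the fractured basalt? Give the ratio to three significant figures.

Unit 1 (fractured basalt): v = 2.47×0.014/0.12 = 0.2882 m/d, t = 347/0.2882 = 1204 d
Unit 2 (sandstone): v = 1.09×0.014/0.20 = 0.07630 m/d, t = 347/0.07630 = 4548 d
t(sandstone) / t(fractured basalt) = 4548/1204 = 3.78

3.78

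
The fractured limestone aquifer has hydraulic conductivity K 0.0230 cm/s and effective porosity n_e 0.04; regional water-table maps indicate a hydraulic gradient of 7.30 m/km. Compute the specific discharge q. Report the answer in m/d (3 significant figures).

K = 0.0230 cm/s × 864 = 19.87 m/d
q = Ki = 19.87 × 0.0073 = 0.1451 m/d

0.145 m/d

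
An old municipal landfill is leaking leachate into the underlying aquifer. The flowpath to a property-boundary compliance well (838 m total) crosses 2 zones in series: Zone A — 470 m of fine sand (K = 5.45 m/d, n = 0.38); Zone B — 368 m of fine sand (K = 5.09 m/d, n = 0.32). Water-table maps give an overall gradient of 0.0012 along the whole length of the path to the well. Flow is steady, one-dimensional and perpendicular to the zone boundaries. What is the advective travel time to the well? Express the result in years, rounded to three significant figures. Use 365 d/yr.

128 years

Continuity: the same q passes through each zone, so ΔH = q·Σ(L_j/K_j) — the zones act as resistances in series.
Σ(L/K) = 470/5.45 + 368/5.09 = 86.24 + 72.30 = 158.5 d
K_eq = L_total / Σ(L/K) = 838 / 158.5 = 5.286 m/d
q = K_eq · i = 5.286 × 0.0012 = 0.006343 m/d (same in every zone)
Zone A: v = q/n = 0.006343/0.38 = 0.01669 m/d → t_A = 470/0.01669 = 28160 d
Zone B: v = q/n = 0.006343/0.32 = 0.01982 m/d → t_B = 368/0.01982 = 18570 d
Total t = 28160 + 18570 = 46720 d
   = 46720 / 365 = 128 yr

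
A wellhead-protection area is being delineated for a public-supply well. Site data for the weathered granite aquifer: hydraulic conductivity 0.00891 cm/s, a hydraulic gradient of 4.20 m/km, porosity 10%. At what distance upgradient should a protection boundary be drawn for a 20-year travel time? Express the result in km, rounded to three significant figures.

2.36 km

K = 0.00891 cm/s × 864 = 7.698 m/d
Specific discharge q = 7.698 × 0.0042 = 0.03233 m/d
v_s = q/n_e = 0.03233/0.10 = 0.3233 m/d
T = 20 yr × 365 = 7300 d
L = v × T = 0.3233 × 7300 = 2360 m
   = 2.36 km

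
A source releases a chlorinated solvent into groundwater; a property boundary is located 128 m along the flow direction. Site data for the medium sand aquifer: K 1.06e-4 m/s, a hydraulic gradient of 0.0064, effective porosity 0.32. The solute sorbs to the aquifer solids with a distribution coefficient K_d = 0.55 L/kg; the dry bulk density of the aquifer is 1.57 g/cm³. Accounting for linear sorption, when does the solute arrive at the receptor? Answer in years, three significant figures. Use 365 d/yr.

K = 1.06e-4 m/s × 86400 s/d = 9.158 m/d
q = Ki = 9.158 × 0.0064 = 0.05861 m/d
Seepage velocity v = q / n = 0.05861 / 0.32 = 0.1832 m/d
Retardation R = 1 + ρ_b·K_d/n = 1 + 1.57×0.55/0.32 = 3.698
Contaminant velocity v_c = v/R = 0.1832/3.698 = 0.04953 m/d
t = L/v_c = 128/0.04953 = 2585 d
   = 2585/365 = 7.08 yr

7.08 years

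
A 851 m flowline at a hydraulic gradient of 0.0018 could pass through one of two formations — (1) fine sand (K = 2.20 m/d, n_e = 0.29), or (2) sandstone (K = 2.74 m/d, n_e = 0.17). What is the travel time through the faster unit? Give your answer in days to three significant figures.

29300 days

Unit 1 (fine sand): v = 2.20×0.0018/0.29 = 0.01366 m/d, t = 851/0.01366 = 62320 d
Unit 2 (sandstone): v = 2.74×0.0018/0.17 = 0.02901 m/d, t = 851/0.02901 = 29330 d
Faster unit: t = 29300 d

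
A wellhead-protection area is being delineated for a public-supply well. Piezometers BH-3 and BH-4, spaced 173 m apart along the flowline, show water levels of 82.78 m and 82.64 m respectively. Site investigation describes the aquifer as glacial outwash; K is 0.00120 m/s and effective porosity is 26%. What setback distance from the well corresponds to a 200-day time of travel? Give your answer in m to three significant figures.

64.5 m

Hydraulic gradient i = (82.78 − 82.64) / 173 = 0.14 / 173 = 8.092e-4
K = 0.00120 m/s × 86400 s/d = 103.7 m/d
q = Ki = 103.7 × 8.092e-4 = 0.08390 m/d
v_s = q/n_e = 0.08390/0.26 = 0.3227 m/d
L = v × T = 0.3227 × 200 = 64.54 m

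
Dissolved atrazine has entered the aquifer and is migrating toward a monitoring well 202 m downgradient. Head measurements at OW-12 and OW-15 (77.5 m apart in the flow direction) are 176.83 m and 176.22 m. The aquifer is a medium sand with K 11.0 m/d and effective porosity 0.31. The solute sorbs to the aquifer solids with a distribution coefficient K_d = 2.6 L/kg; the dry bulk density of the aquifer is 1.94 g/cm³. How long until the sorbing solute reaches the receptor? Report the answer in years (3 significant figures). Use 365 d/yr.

Hydraulic gradient i = (176.83 − 176.22) / 77.5 = 0.61 / 77.5 = 0.007871
Specific discharge q = 11.0 × 0.007871 = 0.08658 m/d
Seepage velocity v = q / n = 0.08658 / 0.31 = 0.2793 m/d
Retardation R = 1 + ρ_b·K_d/n = 1 + 1.94×2.6/0.31 = 17.27
Contaminant velocity v_c = v/R = 0.2793/17.27 = 0.01617 m/d
t = L/v_c = 202/0.01617 = 12490 d
   = 12490/365 = 34.2 yr

34.2 years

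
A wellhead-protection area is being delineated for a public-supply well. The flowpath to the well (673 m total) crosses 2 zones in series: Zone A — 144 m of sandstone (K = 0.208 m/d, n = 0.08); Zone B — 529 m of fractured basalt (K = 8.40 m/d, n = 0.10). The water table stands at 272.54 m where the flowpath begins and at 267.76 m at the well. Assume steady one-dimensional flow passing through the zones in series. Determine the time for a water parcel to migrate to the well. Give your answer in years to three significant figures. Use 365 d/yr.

27.9 years

Total head drop ΔH = 272.54 − 267.76 = 4.78 m
Continuity: the same q passes through each zone, so ΔH = q·Σ(L_j/K_j) — the zones act as resistances in series.
Σ(L/K) = 144/0.208 + 529/8.40 = 692.3 + 62.98 = 755.3 d
q = ΔH / Σ(L/K) = 4.78 / 755.3 = 0.006329 m/d (same in every zone)
Zone A: v = q/n = 0.006329/0.08 = 0.07911 m/d → t_A = 144/0.07911 = 1820 d
Zone B: v = q/n = 0.006329/0.10 = 0.06329 m/d → t_B = 529/0.06329 = 8359 d
Total t = 1820 + 8359 = 10180 d
   = 10180 / 365 = 27.9 yr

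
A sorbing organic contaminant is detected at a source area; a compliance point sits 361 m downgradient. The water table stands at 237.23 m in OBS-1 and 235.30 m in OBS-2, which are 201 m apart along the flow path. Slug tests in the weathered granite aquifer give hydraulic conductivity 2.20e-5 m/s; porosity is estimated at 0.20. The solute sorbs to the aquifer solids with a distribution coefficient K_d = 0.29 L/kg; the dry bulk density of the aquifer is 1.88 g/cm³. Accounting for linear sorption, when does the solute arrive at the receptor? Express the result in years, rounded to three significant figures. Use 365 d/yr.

Hydraulic gradient i = (237.23 − 235.30) / 201 = 1.93 / 201 = 0.009602
K = 2.20e-5 m/s × 86400 s/d = 1.901 m/d
Darcy flux q = K·i = 1.901 × 0.009602 = 0.01825 m/d
v_s = q/n_e = 0.01825/0.20 = 0.09126 m/d
Retardation R = 1 + ρ_b·K_d/n = 1 + 1.88×0.29/0.20 = 3.726
Contaminant velocity v_c = v/R = 0.09126/3.726 = 0.02449 m/d
t = L/v_c = 361/0.02449 = 14740 d
   = 14740/365 = 40.4 yr

40.4 years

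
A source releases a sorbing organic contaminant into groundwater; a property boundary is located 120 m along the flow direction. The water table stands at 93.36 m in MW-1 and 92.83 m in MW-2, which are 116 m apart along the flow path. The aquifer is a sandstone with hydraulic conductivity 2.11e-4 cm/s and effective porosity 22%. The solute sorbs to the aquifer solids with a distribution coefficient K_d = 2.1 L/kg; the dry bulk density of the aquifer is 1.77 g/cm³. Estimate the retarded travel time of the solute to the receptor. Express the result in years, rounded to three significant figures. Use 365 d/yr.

1550 years

Hydraulic gradient i = (93.36 − 92.83) / 116 = 0.53 / 116 = 0.004569
K = 2.11e-4 cm/s × 864 = 0.1823 m/d
q = Ki = 0.1823 × 0.004569 = 8.329e-4 m/d
Average linear velocity = 8.329e-4 / 0.22 = 0.003786 m/d
Retardation R = 1 + ρ_b·K_d/n = 1 + 1.77×2.1/0.22 = 17.90
Contaminant velocity v_c = v/R = 0.003786/17.90 = 2.116e-4 m/d
t = L/v_c = 120/2.116e-4 = 567200 d
   = 567200/365 = 1550 yr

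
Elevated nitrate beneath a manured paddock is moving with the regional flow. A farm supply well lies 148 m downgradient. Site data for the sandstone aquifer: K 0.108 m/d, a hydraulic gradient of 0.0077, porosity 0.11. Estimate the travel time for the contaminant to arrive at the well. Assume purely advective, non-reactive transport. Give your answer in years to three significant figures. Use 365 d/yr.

53.6 years

Specific discharge q = 0.108 × 0.0077 = 8.316e-4 m/d
v_s = q/n_e = 8.316e-4/0.11 = 0.007560 m/d
t = L / v = 148 / 0.007560 = 19580 d
   = 19580 / 365 = 53.6 yr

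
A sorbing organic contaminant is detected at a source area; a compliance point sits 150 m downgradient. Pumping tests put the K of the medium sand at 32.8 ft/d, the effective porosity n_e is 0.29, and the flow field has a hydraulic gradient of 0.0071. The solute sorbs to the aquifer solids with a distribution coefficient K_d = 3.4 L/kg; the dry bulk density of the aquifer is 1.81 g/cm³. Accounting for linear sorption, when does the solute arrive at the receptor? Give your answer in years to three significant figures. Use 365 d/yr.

37.3 years

K = 32.8 ft/d × 0.3048 = 9.997 m/d
Darcy flux q = K·i = 9.997 × 0.0071 = 0.07098 m/d
v = Ki/n = 9.997·0.0071/0.29 = 0.2448 m/d
Retardation R = 1 + ρ_b·K_d/n = 1 + 1.81×3.4/0.29 = 22.22
Contaminant velocity v_c = v/R = 0.2448/22.22 = 0.01102 m/d
t = L/v_c = 150/0.01102 = 13620 d
   = 13620/365 = 37.3 yr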